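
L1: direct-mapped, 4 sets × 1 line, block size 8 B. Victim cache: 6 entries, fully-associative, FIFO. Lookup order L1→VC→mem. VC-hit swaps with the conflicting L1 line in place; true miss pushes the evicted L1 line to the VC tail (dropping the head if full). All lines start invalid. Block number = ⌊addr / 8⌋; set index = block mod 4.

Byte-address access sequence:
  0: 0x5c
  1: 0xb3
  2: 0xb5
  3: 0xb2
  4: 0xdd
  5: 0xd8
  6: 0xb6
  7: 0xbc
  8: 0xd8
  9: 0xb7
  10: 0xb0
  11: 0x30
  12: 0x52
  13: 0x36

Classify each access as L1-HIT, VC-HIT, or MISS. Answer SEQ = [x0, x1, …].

SEQ = [MISS, MISS, L1-HIT, L1-HIT, MISS, L1-HIT, L1-HIT, MISS, VC-HIT, L1-HIT, L1-HIT, MISS, MISS, VC-HIT]

  [0] addr=0x5c blk=11 s=3: MISS | VC []
  [1] addr=0xb3 blk=22 s=2: MISS | VC []
  [2] addr=0xb5 blk=22 s=2: L1-HIT | VC []
  [3] addr=0xb2 blk=22 s=2: L1-HIT | VC []
  [4] addr=0xdd blk=27 s=3: MISS | VC [11]
  [5] addr=0xd8 blk=27 s=3: L1-HIT | VC [11]
  [6] addr=0xb6 blk=22 s=2: L1-HIT | VC [11]
  [7] addr=0xbc blk=23 s=3: MISS | VC [11, 27]
  [8] addr=0xd8 blk=27 s=3: VC-HIT | VC [11, 23]
  [9] addr=0xb7 blk=22 s=2: L1-HIT | VC [11, 23]
  [10] addr=0xb0 blk=22 s=2: L1-HIT | VC [11, 23]
  [11] addr=0x30 blk=6 s=2: MISS | VC [11, 23, 22]
  [12] addr=0x52 blk=10 s=2: MISS | VC [11, 23, 22, 6]
  [13] addr=0x36 blk=6 s=2: VC-HIT | VC [11, 23, 22, 10]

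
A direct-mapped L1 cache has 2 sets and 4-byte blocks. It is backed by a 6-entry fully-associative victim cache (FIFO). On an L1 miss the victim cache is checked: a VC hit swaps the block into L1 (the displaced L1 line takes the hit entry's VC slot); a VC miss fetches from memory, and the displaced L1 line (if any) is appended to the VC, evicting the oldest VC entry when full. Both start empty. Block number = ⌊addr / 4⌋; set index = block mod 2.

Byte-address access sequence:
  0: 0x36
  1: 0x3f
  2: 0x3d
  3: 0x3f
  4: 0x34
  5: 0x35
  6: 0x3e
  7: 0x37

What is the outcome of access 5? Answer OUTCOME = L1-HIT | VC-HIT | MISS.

OUTCOME = L1-HIT

#0 0x36→b13/s1 MISS; vc=[]
#1 0x3f→b15/s1 MISS; vc=[13]
#2 0x3d→b15/s1 L1-HIT; vc=[13]
#3 0x3f→b15/s1 L1-HIT; vc=[13]
#4 0x34→b13/s1 VC-HIT; vc=[15]
#5 0x35→b13/s1 L1-HIT; vc=[15]
#6 0x3e→b15/s1 VC-HIT; vc=[13]
#7 0x37→b13/s1 VC-HIT; vc=[15]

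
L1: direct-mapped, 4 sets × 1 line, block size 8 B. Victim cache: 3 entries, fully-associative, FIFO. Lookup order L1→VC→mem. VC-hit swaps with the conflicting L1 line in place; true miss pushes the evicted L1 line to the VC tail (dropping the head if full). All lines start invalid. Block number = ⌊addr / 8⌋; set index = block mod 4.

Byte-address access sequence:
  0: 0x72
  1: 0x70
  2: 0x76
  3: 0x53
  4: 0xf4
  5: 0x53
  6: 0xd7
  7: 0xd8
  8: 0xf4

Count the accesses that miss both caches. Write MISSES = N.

MISSES = 5

0: 0x72 (blk 14, set 2) → MISS  vc=[]
1: 0x70 (blk 14, set 2) → L1-HIT  vc=[]
2: 0x76 (blk 14, set 2) → L1-HIT  vc=[]
3: 0x53 (blk 10, set 2) → MISS  vc=[14]
4: 0xf4 (blk 30, set 2) → MISS  vc=[14, 10]
5: 0x53 (blk 10, set 2) → VC-HIT  vc=[14, 30]
6: 0xd7 (blk 26, set 2) → MISS  vc=[14, 30, 10]
7: 0xd8 (blk 27, set 3) → MISS  vc=[14, 30, 10]
8: 0xf4 (blk 30, set 2) → VC-HIT  vc=[14, 26, 10]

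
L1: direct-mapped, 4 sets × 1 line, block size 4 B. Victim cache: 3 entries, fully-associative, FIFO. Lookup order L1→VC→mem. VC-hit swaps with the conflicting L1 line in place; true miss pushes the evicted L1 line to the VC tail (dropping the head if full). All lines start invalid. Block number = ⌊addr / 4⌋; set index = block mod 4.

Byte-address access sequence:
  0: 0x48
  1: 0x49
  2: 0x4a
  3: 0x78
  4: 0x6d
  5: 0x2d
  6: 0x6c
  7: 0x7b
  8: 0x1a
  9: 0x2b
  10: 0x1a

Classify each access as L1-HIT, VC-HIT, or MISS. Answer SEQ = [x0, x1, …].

  [0] addr=0x48 blk=18 s=2: MISS | VC []
  [1] addr=0x49 blk=18 s=2: L1-HIT | VC []
  [2] addr=0x4a blk=18 s=2: L1-HIT | VC []
  [3] addr=0x78 blk=30 s=2: MISS | VC [18]
  [4] addr=0x6d blk=27 s=3: MISS | VC [18]
  [5] addr=0x2d blk=11 s=3: MISS | VC [18, 27]
  [6] addr=0x6c blk=27 s=3: VC-HIT | VC [18, 11]
  [7] addr=0x7b blk=30 s=2: L1-HIT | VC [18, 11]
  [8] addr=0x1a blk=6 s=2: MISS | VC [18, 11, 30]
  [9] addr=0x2b blk=10 s=2: MISS | VC [11, 30, 6]
  [10] addr=0x1a blk=6 s=2: VC-HIT | VC [11, 30, 10]

SEQ = [MISS, L1-HIT, L1-HIT, MISS, MISS, MISS, VC-HIT, L1-HIT, MISS, MISS, VC-HIT]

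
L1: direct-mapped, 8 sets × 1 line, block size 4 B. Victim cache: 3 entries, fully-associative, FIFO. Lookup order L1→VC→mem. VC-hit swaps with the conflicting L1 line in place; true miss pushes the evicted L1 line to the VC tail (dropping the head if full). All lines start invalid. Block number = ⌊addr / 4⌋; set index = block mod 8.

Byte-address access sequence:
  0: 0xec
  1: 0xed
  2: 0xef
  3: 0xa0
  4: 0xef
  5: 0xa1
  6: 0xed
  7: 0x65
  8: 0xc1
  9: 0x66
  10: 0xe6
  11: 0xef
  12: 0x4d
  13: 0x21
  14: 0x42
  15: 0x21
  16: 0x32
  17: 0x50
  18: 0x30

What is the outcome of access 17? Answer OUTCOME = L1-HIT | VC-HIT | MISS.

#0 0xec→b59/s3 MISS; vc=[]
#1 0xed→b59/s3 L1-HIT; vc=[]
#2 0xef→b59/s3 L1-HIT; vc=[]
#3 0xa0→b40/s0 MISS; vc=[]
#4 0xef→b59/s3 L1-HIT; vc=[]
#5 0xa1→b40/s0 L1-HIT; vc=[]
#6 0xed→b59/s3 L1-HIT; vc=[]
#7 0x65→b25/s1 MISS; vc=[]
#8 0xc1→b48/s0 MISS; vc=[40]
#9 0x66→b25/s1 L1-HIT; vc=[40]
#10 0xe6→b57/s1 MISS; vc=[40,25]
#11 0xef→b59/s3 L1-HIT; vc=[40,25]
#12 0x4d→b19/s3 MISS; vc=[40,25,59]
#13 0x21→b8/s0 MISS; vc=[25,59,48]
#14 0x42→b16/s0 MISS; vc=[59,48,8]
#15 0x21→b8/s0 VC-HIT; vc=[59,48,16]
#16 0x32→b12/s4 MISS; vc=[59,48,16]
#17 0x50→b20/s4 MISS; vc=[48,16,12]
#18 0x30→b12/s4 VC-HIT; vc=[48,16,20]

OUTCOME = MISS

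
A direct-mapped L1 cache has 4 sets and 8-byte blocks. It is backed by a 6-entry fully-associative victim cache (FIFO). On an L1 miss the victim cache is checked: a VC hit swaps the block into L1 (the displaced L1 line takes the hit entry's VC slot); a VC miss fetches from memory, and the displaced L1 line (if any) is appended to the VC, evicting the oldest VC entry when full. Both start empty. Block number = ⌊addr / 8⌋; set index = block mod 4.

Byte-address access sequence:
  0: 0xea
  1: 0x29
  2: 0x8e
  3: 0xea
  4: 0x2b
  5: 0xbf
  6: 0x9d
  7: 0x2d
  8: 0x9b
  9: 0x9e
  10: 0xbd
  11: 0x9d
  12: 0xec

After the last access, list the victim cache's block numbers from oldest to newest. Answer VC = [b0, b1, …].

0: 0xea (blk 29, set 1) → MISS  vc=[]
1: 0x29 (blk 5, set 1) → MISS  vc=[29]
2: 0x8e (blk 17, set 1) → MISS  vc=[29, 5]
3: 0xea (blk 29, set 1) → VC-HIT  vc=[17, 5]
4: 0x2b (blk 5, set 1) → VC-HIT  vc=[17, 29]
5: 0xbf (blk 23, set 3) → MISS  vc=[17, 29]
6: 0x9d (blk 19, set 3) → MISS  vc=[17, 29, 23]
7: 0x2d (blk 5, set 1) → L1-HIT  vc=[17, 29, 23]
8: 0x9b (blk 19, set 3) → L1-HIT  vc=[17, 29, 23]
9: 0x9e (blk 19, set 3) → L1-HIT  vc=[17, 29, 23]
10: 0xbd (blk 23, set 3) → VC-HIT  vc=[17, 29, 19]
11: 0x9d (blk 19, set 3) → VC-HIT  vc=[17, 29, 23]
12: 0xec (blk 29, set 1) → VC-HIT  vc=[17, 5, 23]

VC = [17, 5, 23]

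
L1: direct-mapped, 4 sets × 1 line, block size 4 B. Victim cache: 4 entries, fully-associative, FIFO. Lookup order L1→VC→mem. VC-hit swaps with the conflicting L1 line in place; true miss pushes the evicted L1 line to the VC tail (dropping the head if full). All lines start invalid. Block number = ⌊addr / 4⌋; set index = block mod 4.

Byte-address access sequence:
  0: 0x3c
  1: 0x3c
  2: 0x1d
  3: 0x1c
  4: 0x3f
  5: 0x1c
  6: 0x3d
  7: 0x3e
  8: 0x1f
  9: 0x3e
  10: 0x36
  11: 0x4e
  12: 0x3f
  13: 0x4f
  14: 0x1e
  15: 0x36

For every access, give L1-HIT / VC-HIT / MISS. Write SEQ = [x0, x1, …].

SEQ = [MISS, L1-HIT, MISS, L1-HIT, VC-HIT, VC-HIT, VC-HIT, L1-HIT, VC-HIT, VC-HIT, MISS, MISS, VC-HIT, VC-HIT, VC-HIT, L1-HIT]

#0 0x3c→b15/s3 MISS; vc=[]
#1 0x3c→b15/s3 L1-HIT; vc=[]
#2 0x1d→b7/s3 MISS; vc=[15]
#3 0x1c→b7/s3 L1-HIT; vc=[15]
#4 0x3f→b15/s3 VC-HIT; vc=[7]
#5 0x1c→b7/s3 VC-HIT; vc=[15]
#6 0x3d→b15/s3 VC-HIT; vc=[7]
#7 0x3e→b15/s3 L1-HIT; vc=[7]
#8 0x1f→b7/s3 VC-HIT; vc=[15]
#9 0x3e→b15/s3 VC-HIT; vc=[7]
#10 0x36→b13/s1 MISS; vc=[7]
#11 0x4e→b19/s3 MISS; vc=[7,15]
#12 0x3f→b15/s3 VC-HIT; vc=[7,19]
#13 0x4f→b19/s3 VC-HIT; vc=[7,15]
#14 0x1e→b7/s3 VC-HIT; vc=[19,15]
#15 0x36→b13/s1 L1-HIT; vc=[19,15]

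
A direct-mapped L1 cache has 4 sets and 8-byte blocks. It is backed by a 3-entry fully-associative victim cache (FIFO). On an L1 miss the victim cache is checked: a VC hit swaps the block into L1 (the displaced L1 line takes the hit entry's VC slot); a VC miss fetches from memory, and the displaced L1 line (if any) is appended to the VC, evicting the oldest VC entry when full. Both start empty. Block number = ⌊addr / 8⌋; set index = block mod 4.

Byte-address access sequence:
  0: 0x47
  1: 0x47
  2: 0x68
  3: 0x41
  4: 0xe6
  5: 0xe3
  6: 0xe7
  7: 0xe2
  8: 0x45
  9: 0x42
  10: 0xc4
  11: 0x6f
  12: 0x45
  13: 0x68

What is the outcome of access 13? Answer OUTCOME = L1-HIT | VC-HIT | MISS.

0: 0x47 (blk 8, set 0) → MISS  vc=[]
1: 0x47 (blk 8, set 0) → L1-HIT  vc=[]
2: 0x68 (blk 13, set 1) → MISS  vc=[]
3: 0x41 (blk 8, set 0) → L1-HIT  vc=[]
4: 0xe6 (blk 28, set 0) → MISS  vc=[8]
5: 0xe3 (blk 28, set 0) → L1-HIT  vc=[8]
6: 0xe7 (blk 28, set 0) → L1-HIT  vc=[8]
7: 0xe2 (blk 28, set 0) → L1-HIT  vc=[8]
8: 0x45 (blk 8, set 0) → VC-HIT  vc=[28]
9: 0x42 (blk 8, set 0) → L1-HIT  vc=[28]
10: 0xc4 (blk 24, set 0) → MISS  vc=[28, 8]
11: 0x6f (blk 13, set 1) → L1-HIT  vc=[28, 8]
12: 0x45 (blk 8, set 0) → VC-HIT  vc=[28, 24]
13: 0x68 (blk 13, set 1) → L1-HIT  vc=[28, 24]

OUTCOME = L1-HIT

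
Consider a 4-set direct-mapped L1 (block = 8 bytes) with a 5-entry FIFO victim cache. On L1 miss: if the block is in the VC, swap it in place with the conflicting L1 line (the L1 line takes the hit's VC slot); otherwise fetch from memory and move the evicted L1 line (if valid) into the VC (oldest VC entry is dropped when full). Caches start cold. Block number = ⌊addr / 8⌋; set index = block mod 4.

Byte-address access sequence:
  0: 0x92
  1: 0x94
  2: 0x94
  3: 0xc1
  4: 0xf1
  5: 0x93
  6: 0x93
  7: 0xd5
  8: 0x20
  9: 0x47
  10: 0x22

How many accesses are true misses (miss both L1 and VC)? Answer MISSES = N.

MISSES = 6

  [0] addr=0x92 blk=18 s=2: MISS | VC []
  [1] addr=0x94 blk=18 s=2: L1-HIT | VC []
  [2] addr=0x94 blk=18 s=2: L1-HIT | VC []
  [3] addr=0xc1 blk=24 s=0: MISS | VC []
  [4] addr=0xf1 blk=30 s=2: MISS | VC [18]
  [5] addr=0x93 blk=18 s=2: VC-HIT | VC [30]
  [6] addr=0x93 blk=18 s=2: L1-HIT | VC [30]
  [7] addr=0xd5 blk=26 s=2: MISS | VC [30, 18]
  [8] addr=0x20 blk=4 s=0: MISS | VC [30, 18, 24]
  [9] addr=0x47 blk=8 s=0: MISS | VC [30, 18, 24, 4]
  [10] addr=0x22 blk=4 s=0: VC-HIT | VC [30, 18, 24, 8]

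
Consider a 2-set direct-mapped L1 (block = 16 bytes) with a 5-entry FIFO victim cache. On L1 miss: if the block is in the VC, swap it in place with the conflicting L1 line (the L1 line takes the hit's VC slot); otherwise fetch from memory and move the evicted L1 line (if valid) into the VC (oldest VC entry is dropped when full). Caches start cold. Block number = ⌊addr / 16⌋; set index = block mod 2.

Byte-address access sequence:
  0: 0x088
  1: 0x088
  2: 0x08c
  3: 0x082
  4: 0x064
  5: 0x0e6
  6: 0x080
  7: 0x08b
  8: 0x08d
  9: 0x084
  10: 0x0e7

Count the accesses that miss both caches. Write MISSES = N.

  [0] addr=0x88 blk=8 s=0: MISS | VC []
  [1] addr=0x88 blk=8 s=0: L1-HIT | VC []
  [2] addr=0x8c blk=8 s=0: L1-HIT | VC []
  [3] addr=0x82 blk=8 s=0: L1-HIT | VC []
  [4] addr=0x64 blk=6 s=0: MISS | VC [8]
  [5] addr=0xe6 blk=14 s=0: MISS | VC [8, 6]
  [6] addr=0x80 blk=8 s=0: VC-HIT | VC [14, 6]
  [7] addr=0x8b blk=8 s=0: L1-HIT | VC [14, 6]
  [8] addr=0x8d blk=8 s=0: L1-HIT | VC [14, 6]
  [9] addr=0x84 blk=8 s=0: L1-HIT | VC [14, 6]
  [10] addr=0xe7 blk=14 s=0: VC-HIT | VC [8, 6]

MISSES = 3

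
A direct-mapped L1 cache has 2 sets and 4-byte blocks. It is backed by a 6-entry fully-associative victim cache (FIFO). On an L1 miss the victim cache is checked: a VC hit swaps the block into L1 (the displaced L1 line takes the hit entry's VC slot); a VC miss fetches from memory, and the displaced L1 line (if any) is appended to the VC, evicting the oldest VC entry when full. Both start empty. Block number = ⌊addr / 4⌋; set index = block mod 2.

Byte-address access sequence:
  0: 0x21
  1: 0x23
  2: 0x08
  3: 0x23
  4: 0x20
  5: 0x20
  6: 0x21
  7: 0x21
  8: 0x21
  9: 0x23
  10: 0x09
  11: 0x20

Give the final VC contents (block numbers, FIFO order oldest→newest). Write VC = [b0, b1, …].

  [0] addr=0x21 blk=8 s=0: MISS | VC []
  [1] addr=0x23 blk=8 s=0: L1-HIT | VC []
  [2] addr=0x8 blk=2 s=0: MISS | VC [8]
  [3] addr=0x23 blk=8 s=0: VC-HIT | VC [2]
  [4] addr=0x20 blk=8 s=0: L1-HIT | VC [2]
  [5] addr=0x20 blk=8 s=0: L1-HIT | VC [2]
  [6] addr=0x21 blk=8 s=0: L1-HIT | VC [2]
  [7] addr=0x21 blk=8 s=0: L1-HIT | VC [2]
  [8] addr=0x21 blk=8 s=0: L1-HIT | VC [2]
  [9] addr=0x23 blk=8 s=0: L1-HIT | VC [2]
  [10] addr=0x9 blk=2 s=0: VC-HIT | VC [8]
  [11] addr=0x20 blk=8 s=0: VC-HIT | VC [2]

VC = [2]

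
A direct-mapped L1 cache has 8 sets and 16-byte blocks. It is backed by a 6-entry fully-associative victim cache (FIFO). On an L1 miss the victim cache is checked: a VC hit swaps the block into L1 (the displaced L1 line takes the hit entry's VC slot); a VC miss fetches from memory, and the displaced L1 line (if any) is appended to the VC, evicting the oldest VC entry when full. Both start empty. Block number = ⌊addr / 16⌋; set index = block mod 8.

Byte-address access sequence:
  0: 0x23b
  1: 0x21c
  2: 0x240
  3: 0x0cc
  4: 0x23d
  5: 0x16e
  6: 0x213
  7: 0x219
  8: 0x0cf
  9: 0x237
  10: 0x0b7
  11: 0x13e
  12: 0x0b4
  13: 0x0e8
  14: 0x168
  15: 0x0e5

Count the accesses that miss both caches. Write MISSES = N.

#0 0x23b→b35/s3 MISS; vc=[]
#1 0x21c→b33/s1 MISS; vc=[]
#2 0x240→b36/s4 MISS; vc=[]
#3 0xcc→b12/s4 MISS; vc=[36]
#4 0x23d→b35/s3 L1-HIT; vc=[36]
#5 0x16e→b22/s6 MISS; vc=[36]
#6 0x213→b33/s1 L1-HIT; vc=[36]
#7 0x219→b33/s1 L1-HIT; vc=[36]
#8 0xcf→b12/s4 L1-HIT; vc=[36]
#9 0x237→b35/s3 L1-HIT; vc=[36]
#10 0xb7→b11/s3 MISS; vc=[36,35]
#11 0x13e→b19/s3 MISS; vc=[36,35,11]
#12 0xb4→b11/s3 VC-HIT; vc=[36,35,19]
#13 0xe8→b14/s6 MISS; vc=[36,35,19,22]
#14 0x168→b22/s6 VC-HIT; vc=[36,35,19,14]
#15 0xe5→b14/s6 VC-HIT; vc=[36,35,19,22]

MISSES = 8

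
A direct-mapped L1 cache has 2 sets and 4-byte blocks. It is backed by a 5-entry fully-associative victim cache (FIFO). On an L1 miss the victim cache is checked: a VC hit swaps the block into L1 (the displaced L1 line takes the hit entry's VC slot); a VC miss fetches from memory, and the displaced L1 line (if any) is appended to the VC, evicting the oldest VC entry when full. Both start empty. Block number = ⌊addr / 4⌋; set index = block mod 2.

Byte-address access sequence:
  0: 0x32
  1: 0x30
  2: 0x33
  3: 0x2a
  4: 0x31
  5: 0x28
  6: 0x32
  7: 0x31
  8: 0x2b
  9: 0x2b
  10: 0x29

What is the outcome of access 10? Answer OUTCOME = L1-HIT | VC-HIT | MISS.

#0 0x32→b12/s0 MISS; vc=[]
#1 0x30→b12/s0 L1-HIT; vc=[]
#2 0x33→b12/s0 L1-HIT; vc=[]
#3 0x2a→b10/s0 MISS; vc=[12]
#4 0x31→b12/s0 VC-HIT; vc=[10]
#5 0x28→b10/s0 VC-HIT; vc=[12]
#6 0x32→b12/s0 VC-HIT; vc=[10]
#7 0x31→b12/s0 L1-HIT; vc=[10]
#8 0x2b→b10/s0 VC-HIT; vc=[12]
#9 0x2b→b10/s0 L1-HIT; vc=[12]
#10 0x29→b10/s0 L1-HIT; vc=[12]

OUTCOME = L1-HIT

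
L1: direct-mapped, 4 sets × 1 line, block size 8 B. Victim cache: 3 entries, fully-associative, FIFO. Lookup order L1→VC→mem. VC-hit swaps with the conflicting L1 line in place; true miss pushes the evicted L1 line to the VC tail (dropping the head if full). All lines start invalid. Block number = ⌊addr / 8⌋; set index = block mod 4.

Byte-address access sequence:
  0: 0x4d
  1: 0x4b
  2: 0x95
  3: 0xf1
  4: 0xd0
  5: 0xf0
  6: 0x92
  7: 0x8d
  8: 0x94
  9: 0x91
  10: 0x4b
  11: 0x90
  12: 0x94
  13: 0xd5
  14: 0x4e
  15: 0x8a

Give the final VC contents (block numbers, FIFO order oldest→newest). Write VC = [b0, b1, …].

  [0] addr=0x4d blk=9 s=1: MISS | VC []
  [1] addr=0x4b blk=9 s=1: L1-HIT | VC []
  [2] addr=0x95 blk=18 s=2: MISS | VC []
  [3] addr=0xf1 blk=30 s=2: MISS | VC [18]
  [4] addr=0xd0 blk=26 s=2: MISS | VC [18, 30]
  [5] addr=0xf0 blk=30 s=2: VC-HIT | VC [18, 26]
  [6] addr=0x92 blk=18 s=2: VC-HIT | VC [30, 26]
  [7] addr=0x8d blk=17 s=1: MISS | VC [30, 26, 9]
  [8] addr=0x94 blk=18 s=2: L1-HIT | VC [30, 26, 9]
  [9] addr=0x91 blk=18 s=2: L1-HIT | VC [30, 26, 9]
  [10] addr=0x4b blk=9 s=1: VC-HIT | VC [30, 26, 17]
  [11] addr=0x90 blk=18 s=2: L1-HIT | VC [30, 26, 17]
  [12] addr=0x94 blk=18 s=2: L1-HIT | VC [30, 26, 17]
  [13] addr=0xd5 blk=26 s=2: VC-HIT | VC [30, 18, 17]
  [14] addr=0x4e blk=9 s=1: L1-HIT | VC [30, 18, 17]
  [15] addr=0x8a blk=17 s=1: VC-HIT | VC [30, 18, 9]

VC = [30, 18, 9]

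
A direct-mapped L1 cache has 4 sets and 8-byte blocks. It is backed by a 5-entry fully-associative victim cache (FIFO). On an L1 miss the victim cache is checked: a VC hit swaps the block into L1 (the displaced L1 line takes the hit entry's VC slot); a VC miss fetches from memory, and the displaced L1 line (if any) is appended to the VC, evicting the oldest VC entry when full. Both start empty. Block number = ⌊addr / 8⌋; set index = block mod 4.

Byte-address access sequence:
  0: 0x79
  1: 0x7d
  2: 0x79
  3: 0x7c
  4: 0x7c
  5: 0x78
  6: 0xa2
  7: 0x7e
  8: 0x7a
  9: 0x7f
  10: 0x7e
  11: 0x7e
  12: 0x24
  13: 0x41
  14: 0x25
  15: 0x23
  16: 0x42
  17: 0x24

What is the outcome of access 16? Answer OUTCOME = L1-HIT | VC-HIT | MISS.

OUTCOME = VC-HIT

  [0] addr=0x79 blk=15 s=3: MISS | VC []
  [1] addr=0x7d blk=15 s=3: L1-HIT | VC []
  [2] addr=0x79 blk=15 s=3: L1-HIT | VC []
  [3] addr=0x7c blk=15 s=3: L1-HIT | VC []
  [4] addr=0x7c blk=15 s=3: L1-HIT | VC []
  [5] addr=0x78 blk=15 s=3: L1-HIT | VC []
  [6] addr=0xa2 blk=20 s=0: MISS | VC []
  [7] addr=0x7e blk=15 s=3: L1-HIT | VC []
  [8] addr=0x7a blk=15 s=3: L1-HIT | VC []
  [9] addr=0x7f blk=15 s=3: L1-HIT | VC []
  [10] addr=0x7e blk=15 s=3: L1-HIT | VC []
  [11] addr=0x7e blk=15 s=3: L1-HIT | VC []
  [12] addr=0x24 blk=4 s=0: MISS | VC [20]
  [13] addr=0x41 blk=8 s=0: MISS | VC [20, 4]
  [14] addr=0x25 blk=4 s=0: VC-HIT | VC [20, 8]
  [15] addr=0x23 blk=4 s=0: L1-HIT | VC [20, 8]
  [16] addr=0x42 blk=8 s=0: VC-HIT | VC [20, 4]
  [17] addr=0x24 blk=4 s=0: VC-HIT | VC [20, 8]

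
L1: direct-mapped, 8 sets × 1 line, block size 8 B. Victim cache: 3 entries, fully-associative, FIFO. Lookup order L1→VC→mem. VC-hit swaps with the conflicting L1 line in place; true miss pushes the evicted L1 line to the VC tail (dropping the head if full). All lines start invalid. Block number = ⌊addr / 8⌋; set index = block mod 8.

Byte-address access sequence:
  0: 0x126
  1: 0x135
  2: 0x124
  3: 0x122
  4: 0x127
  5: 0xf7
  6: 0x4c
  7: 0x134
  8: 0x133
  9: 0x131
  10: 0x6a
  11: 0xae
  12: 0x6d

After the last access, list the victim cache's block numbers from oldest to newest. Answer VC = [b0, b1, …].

0: 0x126 (blk 36, set 4) → MISS  vc=[]
1: 0x135 (blk 38, set 6) → MISS  vc=[]
2: 0x124 (blk 36, set 4) → L1-HIT  vc=[]
3: 0x122 (blk 36, set 4) → L1-HIT  vc=[]
4: 0x127 (blk 36, set 4) → L1-HIT  vc=[]
5: 0xf7 (blk 30, set 6) → MISS  vc=[38]
6: 0x4c (blk 9, set 1) → MISS  vc=[38]
7: 0x134 (blk 38, set 6) → VC-HIT  vc=[30]
8: 0x133 (blk 38, set 6) → L1-HIT  vc=[30]
9: 0x131 (blk 38, set 6) → L1-HIT  vc=[30]
10: 0x6a (blk 13, set 5) → MISS  vc=[30]
11: 0xae (blk 21, set 5) → MISS  vc=[30, 13]
12: 0x6d (blk 13, set 5) → VC-HIT  vc=[30, 21]

VC = [30, 21]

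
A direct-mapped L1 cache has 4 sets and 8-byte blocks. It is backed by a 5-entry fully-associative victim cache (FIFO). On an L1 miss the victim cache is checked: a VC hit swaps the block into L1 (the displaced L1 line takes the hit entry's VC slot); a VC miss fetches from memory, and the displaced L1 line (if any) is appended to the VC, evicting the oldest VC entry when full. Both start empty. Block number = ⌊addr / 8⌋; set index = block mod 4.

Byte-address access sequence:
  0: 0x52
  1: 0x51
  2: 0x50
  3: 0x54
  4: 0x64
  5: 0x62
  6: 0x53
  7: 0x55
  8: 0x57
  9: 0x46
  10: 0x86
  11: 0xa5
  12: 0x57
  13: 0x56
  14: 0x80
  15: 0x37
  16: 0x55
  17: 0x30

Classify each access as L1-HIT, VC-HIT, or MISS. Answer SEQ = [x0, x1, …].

  [0] addr=0x52 blk=10 s=2: MISS | VC []
  [1] addr=0x51 blk=10 s=2: L1-HIT | VC []
  [2] addr=0x50 blk=10 s=2: L1-HIT | VC []
  [3] addr=0x54 blk=10 s=2: L1-HIT | VC []
  [4] addr=0x64 blk=12 s=0: MISS | VC []
  [5] addr=0x62 blk=12 s=0: L1-HIT | VC []
  [6] addr=0x53 blk=10 s=2: L1-HIT | VC []
  [7] addr=0x55 blk=10 s=2: L1-HIT | VC []
  [8] addr=0x57 blk=10 s=2: L1-HIT | VC []
  [9] addr=0x46 blk=8 s=0: MISS | VC [12]
  [10] addr=0x86 blk=16 s=0: MISS | VC [12, 8]
  [11] addr=0xa5 blk=20 s=0: MISS | VC [12, 8, 16]
  [12] addr=0x57 blk=10 s=2: L1-HIT | VC [12, 8, 16]
  [13] addr=0x56 blk=10 s=2: L1-HIT | VC [12, 8, 16]
  [14] addr=0x80 blk=16 s=0: VC-HIT | VC [12, 8, 20]
  [15] addr=0x37 blk=6 s=2: MISS | VC [12, 8, 20, 10]
  [16] addr=0x55 blk=10 s=2: VC-HIT | VC [12, 8, 20, 6]
  [17] addr=0x30 blk=6 s=2: VC-HIT | VC [12, 8, 20, 10]

SEQ = [MISS, L1-HIT, L1-HIT, L1-HIT, MISS, L1-HIT, L1-HIT, L1-HIT, L1-HIT, MISS, MISS, MISS, L1-HIT, L1-HIT, VC-HIT, MISS, VC-HIT, VC-HIT]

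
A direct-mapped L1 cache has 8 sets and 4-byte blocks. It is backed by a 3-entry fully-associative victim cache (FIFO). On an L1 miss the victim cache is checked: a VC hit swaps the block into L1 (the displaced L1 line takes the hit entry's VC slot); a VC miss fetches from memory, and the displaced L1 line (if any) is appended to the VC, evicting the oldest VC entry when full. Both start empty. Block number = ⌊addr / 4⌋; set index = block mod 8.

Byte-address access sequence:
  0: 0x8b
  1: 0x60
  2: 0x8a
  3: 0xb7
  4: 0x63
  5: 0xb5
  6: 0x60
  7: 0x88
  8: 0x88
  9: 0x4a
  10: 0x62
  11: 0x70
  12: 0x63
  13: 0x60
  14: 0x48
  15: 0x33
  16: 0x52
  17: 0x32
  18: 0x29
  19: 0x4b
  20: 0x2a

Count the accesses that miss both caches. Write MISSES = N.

0: 0x8b (blk 34, set 2) → MISS  vc=[]
1: 0x60 (blk 24, set 0) → MISS  vc=[]
2: 0x8a (blk 34, set 2) → L1-HIT  vc=[]
3: 0xb7 (blk 45, set 5) → MISS  vc=[]
4: 0x63 (blk 24, set 0) → L1-HIT  vc=[]
5: 0xb5 (blk 45, set 5) → L1-HIT  vc=[]
6: 0x60 (blk 24, set 0) → L1-HIT  vc=[]
7: 0x88 (blk 34, set 2) → L1-HIT  vc=[]
8: 0x88 (blk 34, set 2) → L1-HIT  vc=[]
9: 0x4a (blk 18, set 2) → MISS  vc=[34]
10: 0x62 (blk 24, set 0) → L1-HIT  vc=[34]
11: 0x70 (blk 28, set 4) → MISS  vc=[34]
12: 0x63 (blk 24, set 0) → L1-HIT  vc=[34]
13: 0x60 (blk 24, set 0) → L1-HIT  vc=[34]
14: 0x48 (blk 18, set 2) → L1-HIT  vc=[34]
15: 0x33 (blk 12, set 4) → MISS  vc=[34, 28]
16: 0x52 (blk 20, set 4) → MISS  vc=[34, 28, 12]
17: 0x32 (blk 12, set 4) → VC-HIT  vc=[34, 28, 20]
18: 0x29 (blk 10, set 2) → MISS  vc=[28, 20, 18]
19: 0x4b (blk 18, set 2) → VC-HIT  vc=[28, 20, 10]
20: 0x2a (blk 10, set 2) → VC-HIT  vc=[28, 20, 18]

MISSES = 8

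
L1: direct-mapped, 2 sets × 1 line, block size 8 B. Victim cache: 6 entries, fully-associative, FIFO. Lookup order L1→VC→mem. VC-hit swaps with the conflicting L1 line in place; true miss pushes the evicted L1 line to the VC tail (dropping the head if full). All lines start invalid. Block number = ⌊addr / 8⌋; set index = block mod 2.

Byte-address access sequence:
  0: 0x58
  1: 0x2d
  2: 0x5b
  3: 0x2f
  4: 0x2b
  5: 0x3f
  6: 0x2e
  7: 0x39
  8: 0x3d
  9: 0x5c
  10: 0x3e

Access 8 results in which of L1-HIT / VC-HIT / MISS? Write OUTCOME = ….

OUTCOME = L1-HIT

  [0] addr=0x58 blk=11 s=1: MISS | VC []
  [1] addr=0x2d blk=5 s=1: MISS | VC [11]
  [2] addr=0x5b blk=11 s=1: VC-HIT | VC [5]
  [3] addr=0x2f blk=5 s=1: VC-HIT | VC [11]
  [4] addr=0x2b blk=5 s=1: L1-HIT | VC [11]
  [5] addr=0x3f blk=7 s=1: MISS | VC [11, 5]
  [6] addr=0x2e blk=5 s=1: VC-HIT | VC [11, 7]
  [7] addr=0x39 blk=7 s=1: VC-HIT | VC [11, 5]
  [8] addr=0x3d blk=7 s=1: L1-HIT | VC [11, 5]
  [9] addr=0x5c blk=11 s=1: VC-HIT | VC [7, 5]
  [10] addr=0x3e blk=7 s=1: VC-HIT | VC [11, 5]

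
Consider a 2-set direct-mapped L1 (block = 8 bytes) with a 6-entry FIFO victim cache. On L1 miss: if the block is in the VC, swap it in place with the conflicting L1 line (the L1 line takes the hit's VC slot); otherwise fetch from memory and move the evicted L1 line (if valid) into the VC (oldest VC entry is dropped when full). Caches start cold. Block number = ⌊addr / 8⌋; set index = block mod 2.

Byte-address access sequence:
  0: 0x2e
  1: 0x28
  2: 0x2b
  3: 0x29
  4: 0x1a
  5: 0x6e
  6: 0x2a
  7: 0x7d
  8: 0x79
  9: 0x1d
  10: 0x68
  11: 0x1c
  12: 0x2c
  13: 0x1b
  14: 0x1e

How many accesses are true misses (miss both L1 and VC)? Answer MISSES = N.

MISSES = 4

  [0] addr=0x2e blk=5 s=1: MISS | VC []
  [1] addr=0x28 blk=5 s=1: L1-HIT | VC []
  [2] addr=0x2b blk=5 s=1: L1-HIT | VC []
  [3] addr=0x29 blk=5 s=1: L1-HIT | VC []
  [4] addr=0x1a blk=3 s=1: MISS | VC [5]
  [5] addr=0x6e blk=13 s=1: MISS | VC [5, 3]
  [6] addr=0x2a blk=5 s=1: VC-HIT | VC [13, 3]
  [7] addr=0x7d blk=15 s=1: MISS | VC [13, 3, 5]
  [8] addr=0x79 blk=15 s=1: L1-HIT | VC [13, 3, 5]
  [9] addr=0x1d blk=3 s=1: VC-HIT | VC [13, 15, 5]
  [10] addr=0x68 blk=13 s=1: VC-HIT | VC [3, 15, 5]
  [11] addr=0x1c blk=3 s=1: VC-HIT | VC [13, 15, 5]
  [12] addr=0x2c blk=5 s=1: VC-HIT | VC [13, 15, 3]
  [13] addr=0x1b blk=3 s=1: VC-HIT | VC [13, 15, 5]
  [14] addr=0x1e blk=3 s=1: L1-HIT | VC [13, 15, 5]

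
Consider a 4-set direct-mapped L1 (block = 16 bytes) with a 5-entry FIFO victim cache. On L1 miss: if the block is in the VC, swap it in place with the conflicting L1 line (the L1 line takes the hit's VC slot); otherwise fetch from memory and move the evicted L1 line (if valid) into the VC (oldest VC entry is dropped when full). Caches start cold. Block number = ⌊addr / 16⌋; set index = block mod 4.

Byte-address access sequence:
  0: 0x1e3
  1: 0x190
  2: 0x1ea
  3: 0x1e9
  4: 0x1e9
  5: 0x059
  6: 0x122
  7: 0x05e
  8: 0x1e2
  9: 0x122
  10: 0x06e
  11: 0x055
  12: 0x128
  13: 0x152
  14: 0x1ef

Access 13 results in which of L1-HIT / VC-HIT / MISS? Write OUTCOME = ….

0: 0x1e3 (blk 30, set 2) → MISS  vc=[]
1: 0x190 (blk 25, set 1) → MISS  vc=[]
2: 0x1ea (blk 30, set 2) → L1-HIT  vc=[]
3: 0x1e9 (blk 30, set 2) → L1-HIT  vc=[]
4: 0x1e9 (blk 30, set 2) → L1-HIT  vc=[]
5: 0x59 (blk 5, set 1) → MISS  vc=[25]
6: 0x122 (blk 18, set 2) → MISS  vc=[25, 30]
7: 0x5e (blk 5, set 1) → L1-HIT  vc=[25, 30]
8: 0x1e2 (blk 30, set 2) → VC-HIT  vc=[25, 18]
9: 0x122 (blk 18, set 2) → VC-HIT  vc=[25, 30]
10: 0x6e (blk 6, set 2) → MISS  vc=[25, 30, 18]
11: 0x55 (blk 5, set 1) → L1-HIT  vc=[25, 30, 18]
12: 0x128 (blk 18, set 2) → VC-HIT  vc=[25, 30, 6]
13: 0x152 (blk 21, set 1) → MISS  vc=[25, 30, 6, 5]
14: 0x1ef (blk 30, set 2) → VC-HIT  vc=[25, 18, 6, 5]

OUTCOME = MISS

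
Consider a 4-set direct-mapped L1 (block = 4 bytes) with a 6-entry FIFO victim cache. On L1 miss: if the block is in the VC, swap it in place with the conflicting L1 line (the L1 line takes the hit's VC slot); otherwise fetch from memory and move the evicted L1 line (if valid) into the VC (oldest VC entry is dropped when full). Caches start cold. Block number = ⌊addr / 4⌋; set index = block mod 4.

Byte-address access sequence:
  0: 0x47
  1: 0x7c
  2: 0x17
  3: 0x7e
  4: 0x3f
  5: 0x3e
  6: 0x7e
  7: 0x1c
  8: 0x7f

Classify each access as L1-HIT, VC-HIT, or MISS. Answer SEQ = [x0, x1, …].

SEQ = [MISS, MISS, MISS, L1-HIT, MISS, L1-HIT, VC-HIT, MISS, VC-HIT]

  [0] addr=0x47 blk=17 s=1: MISS | VC []
  [1] addr=0x7c blk=31 s=3: MISS | VC []
  [2] addr=0x17 blk=5 s=1: MISS | VC [17]
  [3] addr=0x7e blk=31 s=3: L1-HIT | VC [17]
  [4] addr=0x3f blk=15 s=3: MISS | VC [17, 31]
  [5] addr=0x3e blk=15 s=3: L1-HIT | VC [17, 31]
  [6] addr=0x7e blk=31 s=3: VC-HIT | VC [17, 15]
  [7] addr=0x1c blk=7 s=3: MISS | VC [17, 15, 31]
  [8] addr=0x7f blk=31 s=3: VC-HIT | VC [17, 15, 7]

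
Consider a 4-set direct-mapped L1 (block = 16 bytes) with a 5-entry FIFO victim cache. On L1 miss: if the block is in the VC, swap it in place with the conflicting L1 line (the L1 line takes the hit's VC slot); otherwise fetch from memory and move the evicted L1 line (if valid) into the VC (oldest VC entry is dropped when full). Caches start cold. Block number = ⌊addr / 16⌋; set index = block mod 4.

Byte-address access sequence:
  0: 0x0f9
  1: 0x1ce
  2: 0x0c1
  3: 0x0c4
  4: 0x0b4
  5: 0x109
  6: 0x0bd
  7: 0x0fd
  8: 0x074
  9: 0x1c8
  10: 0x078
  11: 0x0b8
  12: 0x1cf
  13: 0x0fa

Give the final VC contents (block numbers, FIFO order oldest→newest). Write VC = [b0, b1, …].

VC = [16, 7, 12, 11]

#0 0xf9→b15/s3 MISS; vc=[]
#1 0x1ce→b28/s0 MISS; vc=[]
#2 0xc1→b12/s0 MISS; vc=[28]
#3 0xc4→b12/s0 L1-HIT; vc=[28]
#4 0xb4→b11/s3 MISS; vc=[28,15]
#5 0x109→b16/s0 MISS; vc=[28,15,12]
#6 0xbd→b11/s3 L1-HIT; vc=[28,15,12]
#7 0xfd→b15/s3 VC-HIT; vc=[28,11,12]
#8 0x74→b7/s3 MISS; vc=[28,11,12,15]
#9 0x1c8→b28/s0 VC-HIT; vc=[16,11,12,15]
#10 0x78→b7/s3 L1-HIT; vc=[16,11,12,15]
#11 0xb8→b11/s3 VC-HIT; vc=[16,7,12,15]
#12 0x1cf→b28/s0 L1-HIT; vc=[16,7,12,15]
#13 0xfa→b15/s3 VC-HIT; vc=[16,7,12,11]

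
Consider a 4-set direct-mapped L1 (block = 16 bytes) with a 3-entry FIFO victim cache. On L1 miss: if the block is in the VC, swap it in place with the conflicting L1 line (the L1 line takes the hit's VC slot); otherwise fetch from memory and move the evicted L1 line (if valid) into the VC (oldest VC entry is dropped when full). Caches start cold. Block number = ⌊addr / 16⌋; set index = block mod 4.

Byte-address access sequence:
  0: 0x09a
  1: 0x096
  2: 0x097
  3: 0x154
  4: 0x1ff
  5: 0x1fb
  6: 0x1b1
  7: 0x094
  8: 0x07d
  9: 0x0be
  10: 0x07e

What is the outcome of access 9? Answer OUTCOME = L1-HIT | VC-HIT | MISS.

OUTCOME = MISS

#0 0x9a→b9/s1 MISS; vc=[]
#1 0x96→b9/s1 L1-HIT; vc=[]
#2 0x97→b9/s1 L1-HIT; vc=[]
#3 0x154→b21/s1 MISS; vc=[9]
#4 0x1ff→b31/s3 MISS; vc=[9]
#5 0x1fb→b31/s3 L1-HIT; vc=[9]
#6 0x1b1→b27/s3 MISS; vc=[9,31]
#7 0x94→b9/s1 VC-HIT; vc=[21,31]
#8 0x7d→b7/s3 MISS; vc=[21,31,27]
#9 0xbe→b11/s3 MISS; vc=[31,27,7]
#10 0x7e→b7/s3 VC-HIT; vc=[31,27,11]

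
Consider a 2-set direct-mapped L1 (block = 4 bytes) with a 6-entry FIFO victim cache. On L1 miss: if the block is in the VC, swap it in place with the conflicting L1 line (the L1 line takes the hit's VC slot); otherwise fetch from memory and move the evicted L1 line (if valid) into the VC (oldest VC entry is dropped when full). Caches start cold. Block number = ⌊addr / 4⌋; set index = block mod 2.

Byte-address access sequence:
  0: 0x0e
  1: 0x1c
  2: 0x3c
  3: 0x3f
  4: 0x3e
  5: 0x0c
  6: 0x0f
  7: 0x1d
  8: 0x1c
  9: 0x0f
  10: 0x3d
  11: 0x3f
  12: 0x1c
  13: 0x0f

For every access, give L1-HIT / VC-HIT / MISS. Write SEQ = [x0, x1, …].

0: 0xe (blk 3, set 1) → MISS  vc=[]
1: 0x1c (blk 7, set 1) → MISS  vc=[3]
2: 0x3c (blk 15, set 1) → MISS  vc=[3, 7]
3: 0x3f (blk 15, set 1) → L1-HIT  vc=[3, 7]
4: 0x3e (blk 15, set 1) → L1-HIT  vc=[3, 7]
5: 0xc (blk 3, set 1) → VC-HIT  vc=[15, 7]
6: 0xf (blk 3, set 1) → L1-HIT  vc=[15, 7]
7: 0x1d (blk 7, set 1) → VC-HIT  vc=[15, 3]
8: 0x1c (blk 7, set 1) → L1-HIT  vc=[15, 3]
9: 0xf (blk 3, set 1) → VC-HIT  vc=[15, 7]
10: 0x3d (blk 15, set 1) → VC-HIT  vc=[3, 7]
11: 0x3f (blk 15, set 1) → L1-HIT  vc=[3, 7]
12: 0x1c (blk 7, set 1) → VC-HIT  vc=[3, 15]
13: 0xf (blk 3, set 1) → VC-HIT  vc=[7, 15]

SEQ = [MISS, MISS, MISS, L1-HIT, L1-HIT, VC-HIT, L1-HIT, VC-HIT, L1-HIT, VC-HIT, VC-HIT, L1-HIT, VC-HIT, VC-HIT]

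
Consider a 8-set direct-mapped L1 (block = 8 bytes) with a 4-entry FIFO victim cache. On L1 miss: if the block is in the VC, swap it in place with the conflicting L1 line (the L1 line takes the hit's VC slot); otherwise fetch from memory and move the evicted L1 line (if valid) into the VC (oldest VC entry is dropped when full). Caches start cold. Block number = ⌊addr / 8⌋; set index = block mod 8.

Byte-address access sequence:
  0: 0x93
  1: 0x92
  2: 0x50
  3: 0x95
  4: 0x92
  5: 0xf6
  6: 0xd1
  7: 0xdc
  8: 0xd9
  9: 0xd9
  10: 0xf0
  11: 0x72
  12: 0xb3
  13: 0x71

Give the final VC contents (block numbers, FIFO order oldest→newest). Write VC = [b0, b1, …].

VC = [10, 18, 30, 22]

  [0] addr=0x93 blk=18 s=2: MISS | VC []
  [1] addr=0x92 blk=18 s=2: L1-HIT | VC []
  [2] addr=0x50 blk=10 s=2: MISS | VC [18]
  [3] addr=0x95 blk=18 s=2: VC-HIT | VC [10]
  [4] addr=0x92 blk=18 s=2: L1-HIT | VC [10]
  [5] addr=0xf6 blk=30 s=6: MISS | VC [10]
  [6] addr=0xd1 blk=26 s=2: MISS | VC [10, 18]
  [7] addr=0xdc blk=27 s=3: MISS | VC [10, 18]
  [8] addr=0xd9 blk=27 s=3: L1-HIT | VC [10, 18]
  [9] addr=0xd9 blk=27 s=3: L1-HIT | VC [10, 18]
  [10] addr=0xf0 blk=30 s=6: L1-HIT | VC [10, 18]
  [11] addr=0x72 blk=14 s=6: MISS | VC [10, 18, 30]
  [12] addr=0xb3 blk=22 s=6: MISS | VC [10, 18, 30, 14]
  [13] addr=0x71 blk=14 s=6: VC-HIT | VC [10, 18, 30, 22]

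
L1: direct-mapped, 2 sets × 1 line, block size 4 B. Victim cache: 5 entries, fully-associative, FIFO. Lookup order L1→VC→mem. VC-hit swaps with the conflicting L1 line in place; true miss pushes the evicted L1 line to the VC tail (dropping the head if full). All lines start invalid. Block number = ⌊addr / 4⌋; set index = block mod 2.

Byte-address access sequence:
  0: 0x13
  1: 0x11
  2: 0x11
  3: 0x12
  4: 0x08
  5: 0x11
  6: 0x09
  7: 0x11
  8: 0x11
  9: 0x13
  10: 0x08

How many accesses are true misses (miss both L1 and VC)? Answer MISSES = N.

0: 0x13 (blk 4, set 0) → MISS  vc=[]
1: 0x11 (blk 4, set 0) → L1-HIT  vc=[]
2: 0x11 (blk 4, set 0) → L1-HIT  vc=[]
3: 0x12 (blk 4, set 0) → L1-HIT  vc=[]
4: 0x8 (blk 2, set 0) → MISS  vc=[4]
5: 0x11 (blk 4, set 0) → VC-HIT  vc=[2]
6: 0x9 (blk 2, set 0) → VC-HIT  vc=[4]
7: 0x11 (blk 4, set 0) → VC-HIT  vc=[2]
8: 0x11 (blk 4, set 0) → L1-HIT  vc=[2]
9: 0x13 (blk 4, set 0) → L1-HIT  vc=[2]
10: 0x8 (blk 2, set 0) → VC-HIT  vc=[4]

MISSES = 2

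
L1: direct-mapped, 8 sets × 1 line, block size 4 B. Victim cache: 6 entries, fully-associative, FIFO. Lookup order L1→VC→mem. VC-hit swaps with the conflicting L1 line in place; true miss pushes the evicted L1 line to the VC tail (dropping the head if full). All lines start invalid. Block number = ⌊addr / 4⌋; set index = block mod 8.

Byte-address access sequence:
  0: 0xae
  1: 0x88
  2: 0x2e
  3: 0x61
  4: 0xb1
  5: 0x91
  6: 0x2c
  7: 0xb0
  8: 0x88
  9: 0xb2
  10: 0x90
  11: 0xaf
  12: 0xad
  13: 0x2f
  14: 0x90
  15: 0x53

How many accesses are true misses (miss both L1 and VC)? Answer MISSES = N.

MISSES = 7

  [0] addr=0xae blk=43 s=3: MISS | VC []
  [1] addr=0x88 blk=34 s=2: MISS | VC []
  [2] addr=0x2e blk=11 s=3: MISS | VC [43]
  [3] addr=0x61 blk=24 s=0: MISS | VC [43]
  [4] addr=0xb1 blk=44 s=4: MISS | VC [43]
  [5] addr=0x91 blk=36 s=4: MISS | VC [43, 44]
  [6] addr=0x2c blk=11 s=3: L1-HIT | VC [43, 44]
  [7] addr=0xb0 blk=44 s=4: VC-HIT | VC [43, 36]
  [8] addr=0x88 blk=34 s=2: L1-HIT | VC [43, 36]
  [9] addr=0xb2 blk=44 s=4: L1-HIT | VC [43, 36]
  [10] addr=0x90 blk=36 s=4: VC-HIT | VC [43, 44]
  [11] addr=0xaf blk=43 s=3: VC-HIT | VC [11, 44]
  [12] addr=0xad blk=43 s=3: L1-HIT | VC [11, 44]
  [13] addr=0x2f blk=11 s=3: VC-HIT | VC [43, 44]
  [14] addr=0x90 blk=36 s=4: L1-HIT | VC [43, 44]
  [15] addr=0x53 blk=20 s=4: MISS | VC [43, 44, 36]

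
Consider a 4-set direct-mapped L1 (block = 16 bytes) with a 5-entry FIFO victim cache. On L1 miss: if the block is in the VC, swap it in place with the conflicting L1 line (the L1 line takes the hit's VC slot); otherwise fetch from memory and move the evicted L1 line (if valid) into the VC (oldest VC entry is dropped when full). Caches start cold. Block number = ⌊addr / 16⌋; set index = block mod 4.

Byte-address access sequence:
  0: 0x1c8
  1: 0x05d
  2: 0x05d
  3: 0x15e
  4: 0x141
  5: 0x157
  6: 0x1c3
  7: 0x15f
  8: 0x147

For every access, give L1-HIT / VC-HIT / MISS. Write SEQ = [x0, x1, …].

SEQ = [MISS, MISS, L1-HIT, MISS, MISS, L1-HIT, VC-HIT, L1-HIT, VC-HIT]

  [0] addr=0x1c8 blk=28 s=0: MISS | VC []
  [1] addr=0x5d blk=5 s=1: MISS | VC []
  [2] addr=0x5d blk=5 s=1: L1-HIT | VC []
  [3] addr=0x15e blk=21 s=1: MISS | VC [5]
  [4] addr=0x141 blk=20 s=0: MISS | VC [5, 28]
  [5] addr=0x157 blk=21 s=1: L1-HIT | VC [5, 28]
  [6] addr=0x1c3 blk=28 s=0: VC-HIT | VC [5, 20]
  [7] addr=0x15f blk=21 s=1: L1-HIT | VC [5, 20]
  [8] addr=0x147 blk=20 s=0: VC-HIT | VC [5, 28]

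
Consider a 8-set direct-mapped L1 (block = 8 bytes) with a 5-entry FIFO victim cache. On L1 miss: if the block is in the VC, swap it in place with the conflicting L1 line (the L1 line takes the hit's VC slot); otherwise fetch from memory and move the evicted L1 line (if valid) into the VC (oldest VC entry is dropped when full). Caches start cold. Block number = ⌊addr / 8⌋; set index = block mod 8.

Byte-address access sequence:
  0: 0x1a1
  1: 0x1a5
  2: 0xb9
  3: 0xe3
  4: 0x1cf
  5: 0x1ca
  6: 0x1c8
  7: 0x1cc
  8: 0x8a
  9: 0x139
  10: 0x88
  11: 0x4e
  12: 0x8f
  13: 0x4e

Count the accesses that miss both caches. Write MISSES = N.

MISSES = 7

  [0] addr=0x1a1 blk=52 s=4: MISS | VC []
  [1] addr=0x1a5 blk=52 s=4: L1-HIT | VC []
  [2] addr=0xb9 blk=23 s=7: MISS | VC []
  [3] addr=0xe3 blk=28 s=4: MISS | VC [52]
  [4] addr=0x1cf blk=57 s=1: MISS | VC [52]
  [5] addr=0x1ca blk=57 s=1: L1-HIT | VC [52]
  [6] addr=0x1c8 blk=57 s=1: L1-HIT | VC [52]
  [7] addr=0x1cc blk=57 s=1: L1-HIT | VC [52]
  [8] addr=0x8a blk=17 s=1: MISS | VC [52, 57]
  [9] addr=0x139 blk=39 s=7: MISS | VC [52, 57, 23]
  [10] addr=0x88 blk=17 s=1: L1-HIT | VC [52, 57, 23]
  [11] addr=0x4e blk=9 s=1: MISS | VC [52, 57, 23, 17]
  [12] addr=0x8f blk=17 s=1: VC-HIT | VC [52, 57, 23, 9]
  [13] addr=0x4e blk=9 s=1: VC-HIT | VC [52, 57, 23, 17]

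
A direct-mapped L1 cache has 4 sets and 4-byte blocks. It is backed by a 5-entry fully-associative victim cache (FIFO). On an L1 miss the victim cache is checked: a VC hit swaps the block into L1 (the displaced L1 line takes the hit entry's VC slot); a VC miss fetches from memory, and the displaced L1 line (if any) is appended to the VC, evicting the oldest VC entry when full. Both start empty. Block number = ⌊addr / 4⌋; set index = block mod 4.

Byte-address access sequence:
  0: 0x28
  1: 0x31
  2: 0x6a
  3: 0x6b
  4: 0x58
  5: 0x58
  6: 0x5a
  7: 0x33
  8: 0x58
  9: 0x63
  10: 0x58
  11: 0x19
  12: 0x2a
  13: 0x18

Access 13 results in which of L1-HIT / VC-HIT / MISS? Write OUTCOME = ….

#0 0x28→b10/s2 MISS; vc=[]
#1 0x31→b12/s0 MISS; vc=[]
#2 0x6a→b26/s2 MISS; vc=[10]
#3 0x6b→b26/s2 L1-HIT; vc=[10]
#4 0x58→b22/s2 MISS; vc=[10,26]
#5 0x58→b22/s2 L1-HIT; vc=[10,26]
#6 0x5a→b22/s2 L1-HIT; vc=[10,26]
#7 0x33→b12/s0 L1-HIT; vc=[10,26]
#8 0x58→b22/s2 L1-HIT; vc=[10,26]
#9 0x63→b24/s0 MISS; vc=[10,26,12]
#10 0x58→b22/s2 L1-HIT; vc=[10,26,12]
#11 0x19→b6/s2 MISS; vc=[10,26,12,22]
#12 0x2a→b10/s2 VC-HIT; vc=[6,26,12,22]
#13 0x18→b6/s2 VC-HIT; vc=[10,26,12,22]

OUTCOME = VC-HIT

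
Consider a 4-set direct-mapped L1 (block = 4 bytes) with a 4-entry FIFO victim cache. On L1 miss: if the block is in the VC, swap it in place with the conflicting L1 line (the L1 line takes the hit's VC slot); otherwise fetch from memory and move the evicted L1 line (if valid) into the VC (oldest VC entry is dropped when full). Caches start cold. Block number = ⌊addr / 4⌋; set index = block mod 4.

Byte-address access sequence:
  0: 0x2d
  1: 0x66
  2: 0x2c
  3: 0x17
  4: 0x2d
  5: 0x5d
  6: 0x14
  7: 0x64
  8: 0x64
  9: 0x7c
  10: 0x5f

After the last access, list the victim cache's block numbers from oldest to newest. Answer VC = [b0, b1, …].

0: 0x2d (blk 11, set 3) → MISS  vc=[]
1: 0x66 (blk 25, set 1) → MISS  vc=[]
2: 0x2c (blk 11, set 3) → L1-HIT  vc=[]
3: 0x17 (blk 5, set 1) → MISS  vc=[25]
4: 0x2d (blk 11, set 3) → L1-HIT  vc=[25]
5: 0x5d (blk 23, set 3) → MISS  vc=[25, 11]
6: 0x14 (blk 5, set 1) → L1-HIT  vc=[25, 11]
7: 0x64 (blk 25, set 1) → VC-HIT  vc=[5, 11]
8: 0x64 (blk 25, set 1) → L1-HIT  vc=[5, 11]
9: 0x7c (blk 31, set 3) → MISS  vc=[5, 11, 23]
10: 0x5f (blk 23, set 3) → VC-HIT  vc=[5, 11, 31]

VC = [5, 11, 31]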